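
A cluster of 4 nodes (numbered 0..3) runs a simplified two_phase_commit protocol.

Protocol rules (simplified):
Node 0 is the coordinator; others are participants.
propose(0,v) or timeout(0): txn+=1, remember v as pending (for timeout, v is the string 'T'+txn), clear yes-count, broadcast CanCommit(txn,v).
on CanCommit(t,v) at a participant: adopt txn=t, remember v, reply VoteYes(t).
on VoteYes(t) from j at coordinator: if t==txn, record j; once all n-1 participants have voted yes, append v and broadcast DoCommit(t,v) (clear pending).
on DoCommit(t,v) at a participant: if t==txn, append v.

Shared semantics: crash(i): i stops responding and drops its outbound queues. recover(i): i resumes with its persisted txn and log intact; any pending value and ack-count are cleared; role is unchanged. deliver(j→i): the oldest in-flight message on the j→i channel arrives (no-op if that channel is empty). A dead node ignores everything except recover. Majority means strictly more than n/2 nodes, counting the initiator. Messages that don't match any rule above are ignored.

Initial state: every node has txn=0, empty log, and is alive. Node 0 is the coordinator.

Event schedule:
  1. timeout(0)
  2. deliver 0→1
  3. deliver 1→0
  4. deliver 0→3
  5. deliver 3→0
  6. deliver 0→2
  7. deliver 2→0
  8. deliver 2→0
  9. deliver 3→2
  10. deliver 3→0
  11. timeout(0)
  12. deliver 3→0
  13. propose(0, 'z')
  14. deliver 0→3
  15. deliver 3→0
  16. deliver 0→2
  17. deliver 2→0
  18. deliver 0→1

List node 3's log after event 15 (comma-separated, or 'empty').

step 1 timeout(0): 0={coor,t=1,log=-}
step 2 deliver 0→1: 1={part,t=1,log=-}
step 3 deliver 1→0: —
step 4 deliver 0→3: 3={part,t=1,log=-}
step 5 deliver 3→0: —
step 6 deliver 0→2: 2={part,t=1,log=-}
step 7 deliver 2→0: 0={coor,t=1,log=T1}
step 8 deliver 2→0: —
step 9 deliver 3→2: —
step 10 deliver 3→0: —
step 11 timeout(0): 0={coor,t=2,log=T1}
step 12 deliver 3→0: —
step 13 propose(0,'z'): 0={coor,t=3,log=T1}
step 14 deliver 0→3: 3={part,t=1,log=T1}
step 15 deliver 3→0: —

T1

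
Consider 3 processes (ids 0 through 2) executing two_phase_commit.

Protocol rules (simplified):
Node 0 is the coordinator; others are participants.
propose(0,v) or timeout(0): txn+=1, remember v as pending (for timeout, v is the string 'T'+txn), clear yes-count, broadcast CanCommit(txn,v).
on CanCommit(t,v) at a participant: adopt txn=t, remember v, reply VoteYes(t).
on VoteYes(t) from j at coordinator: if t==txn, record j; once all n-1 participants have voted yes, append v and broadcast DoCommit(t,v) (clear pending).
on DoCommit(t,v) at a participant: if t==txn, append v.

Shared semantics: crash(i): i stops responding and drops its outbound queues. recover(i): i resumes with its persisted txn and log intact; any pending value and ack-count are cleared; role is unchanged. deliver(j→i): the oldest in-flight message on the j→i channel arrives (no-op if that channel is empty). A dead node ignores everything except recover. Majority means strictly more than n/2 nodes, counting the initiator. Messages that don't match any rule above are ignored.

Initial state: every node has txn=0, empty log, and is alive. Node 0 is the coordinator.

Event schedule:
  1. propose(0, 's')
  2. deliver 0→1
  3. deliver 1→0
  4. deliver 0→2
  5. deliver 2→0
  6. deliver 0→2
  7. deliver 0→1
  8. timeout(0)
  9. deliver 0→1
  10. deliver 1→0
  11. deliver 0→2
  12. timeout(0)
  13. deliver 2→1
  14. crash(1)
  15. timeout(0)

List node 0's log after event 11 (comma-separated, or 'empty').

step 1 propose(0,'s'): 0={coor,t=1,log=-}
step 2 deliver 0→1: 1={part,t=1,log=-}
step 3 deliver 1→0: —
step 4 deliver 0→2: 2={part,t=1,log=-}
step 5 deliver 2→0: 0={coor,t=1,log=s}
step 6 deliver 0→2: 2={part,t=1,log=s}
step 7 deliver 0→1: 1={part,t=1,log=s}
step 8 timeout(0): 0={coor,t=2,log=s}
step 9 deliver 0→1: 1={part,t=2,log=s}
step 10 deliver 1→0: —
step 11 deliver 0→2: 2={part,t=2,log=s}

s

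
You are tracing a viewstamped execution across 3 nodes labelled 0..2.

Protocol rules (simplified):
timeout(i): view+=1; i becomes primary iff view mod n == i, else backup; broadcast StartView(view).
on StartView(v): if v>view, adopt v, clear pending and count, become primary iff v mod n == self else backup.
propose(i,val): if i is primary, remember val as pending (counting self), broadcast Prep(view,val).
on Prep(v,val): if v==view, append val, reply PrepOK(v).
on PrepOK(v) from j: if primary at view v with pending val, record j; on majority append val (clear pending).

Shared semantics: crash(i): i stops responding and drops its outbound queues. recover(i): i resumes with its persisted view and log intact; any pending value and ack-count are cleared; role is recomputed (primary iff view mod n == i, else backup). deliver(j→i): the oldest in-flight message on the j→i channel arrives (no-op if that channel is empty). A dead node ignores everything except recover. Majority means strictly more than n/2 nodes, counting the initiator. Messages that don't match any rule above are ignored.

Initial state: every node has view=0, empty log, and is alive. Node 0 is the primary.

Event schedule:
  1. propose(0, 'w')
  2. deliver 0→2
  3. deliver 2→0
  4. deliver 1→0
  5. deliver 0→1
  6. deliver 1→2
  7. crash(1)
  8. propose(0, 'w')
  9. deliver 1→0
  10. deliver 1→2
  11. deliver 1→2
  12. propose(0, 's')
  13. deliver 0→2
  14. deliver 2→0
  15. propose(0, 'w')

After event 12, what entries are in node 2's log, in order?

w

step 1 propose(0,'w'): —
step 2 deliver 0→2: 2={back,v=0,log=w}
step 3 deliver 2→0: 0={prim,v=0,log=w}
step 4 deliver 1→0: —
step 5 deliver 0→1: 1={back,v=0,log=w}
step 6 deliver 1→2: —
step 7 crash(1): 1={✗back,v=0,log=w}
step 8 propose(0,'w'): —
step 9 deliver 1→0: —
step 10 deliver 1→2: —
step 11 deliver 1→2: —
step 12 propose(0,'s'): —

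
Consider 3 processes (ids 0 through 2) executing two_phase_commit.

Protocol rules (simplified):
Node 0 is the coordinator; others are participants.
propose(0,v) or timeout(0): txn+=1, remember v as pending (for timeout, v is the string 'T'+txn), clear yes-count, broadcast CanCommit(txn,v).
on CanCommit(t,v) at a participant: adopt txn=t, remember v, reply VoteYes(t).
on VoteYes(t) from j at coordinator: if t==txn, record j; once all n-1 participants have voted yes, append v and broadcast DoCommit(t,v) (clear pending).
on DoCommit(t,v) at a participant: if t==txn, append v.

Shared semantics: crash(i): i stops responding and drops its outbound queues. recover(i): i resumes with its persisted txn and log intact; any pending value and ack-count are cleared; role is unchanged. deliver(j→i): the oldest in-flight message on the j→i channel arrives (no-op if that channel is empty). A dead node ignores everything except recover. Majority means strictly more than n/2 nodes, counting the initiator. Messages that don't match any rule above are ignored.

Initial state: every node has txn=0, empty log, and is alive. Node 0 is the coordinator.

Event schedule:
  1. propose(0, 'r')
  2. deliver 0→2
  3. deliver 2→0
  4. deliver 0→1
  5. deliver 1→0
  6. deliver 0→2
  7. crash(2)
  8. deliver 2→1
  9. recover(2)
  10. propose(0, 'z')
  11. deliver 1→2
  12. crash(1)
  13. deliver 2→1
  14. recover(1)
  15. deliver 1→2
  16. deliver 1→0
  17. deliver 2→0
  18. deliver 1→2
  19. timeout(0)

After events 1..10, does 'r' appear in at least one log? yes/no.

yes

e1 propose(0,'r'): 0[coor,t=1,-]
e2 deliver 0→2: 2[part,t=1,-]
e3 deliver 2→0: ·
e4 deliver 0→1: 1[part,t=1,-]
e5 deliver 1→0: 0[coor,t=1,r]
e6 deliver 0→2: 2[part,t=1,r]
e7 crash(2): 2[✗part,t=1,r]
e8 deliver 2→1: ·
e9 recover(2): 2[part,t=1,r]
e10 propose(0,'z'): 0[coor,t=2,r]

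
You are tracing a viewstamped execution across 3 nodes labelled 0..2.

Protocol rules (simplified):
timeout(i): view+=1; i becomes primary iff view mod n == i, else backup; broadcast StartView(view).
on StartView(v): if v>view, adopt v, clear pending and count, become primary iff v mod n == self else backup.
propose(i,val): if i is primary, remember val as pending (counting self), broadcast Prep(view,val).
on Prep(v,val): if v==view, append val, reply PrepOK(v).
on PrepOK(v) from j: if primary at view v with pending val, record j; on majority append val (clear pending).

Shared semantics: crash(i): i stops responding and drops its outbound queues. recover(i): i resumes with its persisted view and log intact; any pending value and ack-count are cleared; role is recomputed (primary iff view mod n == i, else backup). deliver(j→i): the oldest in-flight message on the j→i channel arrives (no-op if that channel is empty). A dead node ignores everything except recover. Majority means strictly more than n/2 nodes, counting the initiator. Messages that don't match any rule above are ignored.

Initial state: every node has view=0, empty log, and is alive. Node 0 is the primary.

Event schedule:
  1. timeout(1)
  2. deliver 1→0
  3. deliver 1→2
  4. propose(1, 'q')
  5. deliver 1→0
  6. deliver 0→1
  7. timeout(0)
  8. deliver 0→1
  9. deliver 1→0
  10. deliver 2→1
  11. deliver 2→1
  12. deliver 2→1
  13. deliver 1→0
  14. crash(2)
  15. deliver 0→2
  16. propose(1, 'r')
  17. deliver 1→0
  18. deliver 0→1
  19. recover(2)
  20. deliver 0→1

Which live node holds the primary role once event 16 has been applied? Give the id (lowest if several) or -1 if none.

-1

e1 timeout(1): 1[prim,v=1,-]
e2 deliver 1→0: 0[back,v=1,-]
e3 deliver 1→2: 2[back,v=1,-]
e4 propose(1,'q'): ·
e5 deliver 1→0: 0[back,v=1,q]
e6 deliver 0→1: 1[prim,v=1,q]
e7 timeout(0): 0[back,v=2,q]
e8 deliver 0→1: 1[back,v=2,q]
e9 deliver 1→0: ·
e10 deliver 2→1: ·
e11 deliver 2→1: ·
e12 deliver 2→1: ·
e13 deliver 1→0: ·
e14 crash(2): 2[✗back,v=1,-]
e15 deliver 0→2: ·
e16 propose(1,'r'): ·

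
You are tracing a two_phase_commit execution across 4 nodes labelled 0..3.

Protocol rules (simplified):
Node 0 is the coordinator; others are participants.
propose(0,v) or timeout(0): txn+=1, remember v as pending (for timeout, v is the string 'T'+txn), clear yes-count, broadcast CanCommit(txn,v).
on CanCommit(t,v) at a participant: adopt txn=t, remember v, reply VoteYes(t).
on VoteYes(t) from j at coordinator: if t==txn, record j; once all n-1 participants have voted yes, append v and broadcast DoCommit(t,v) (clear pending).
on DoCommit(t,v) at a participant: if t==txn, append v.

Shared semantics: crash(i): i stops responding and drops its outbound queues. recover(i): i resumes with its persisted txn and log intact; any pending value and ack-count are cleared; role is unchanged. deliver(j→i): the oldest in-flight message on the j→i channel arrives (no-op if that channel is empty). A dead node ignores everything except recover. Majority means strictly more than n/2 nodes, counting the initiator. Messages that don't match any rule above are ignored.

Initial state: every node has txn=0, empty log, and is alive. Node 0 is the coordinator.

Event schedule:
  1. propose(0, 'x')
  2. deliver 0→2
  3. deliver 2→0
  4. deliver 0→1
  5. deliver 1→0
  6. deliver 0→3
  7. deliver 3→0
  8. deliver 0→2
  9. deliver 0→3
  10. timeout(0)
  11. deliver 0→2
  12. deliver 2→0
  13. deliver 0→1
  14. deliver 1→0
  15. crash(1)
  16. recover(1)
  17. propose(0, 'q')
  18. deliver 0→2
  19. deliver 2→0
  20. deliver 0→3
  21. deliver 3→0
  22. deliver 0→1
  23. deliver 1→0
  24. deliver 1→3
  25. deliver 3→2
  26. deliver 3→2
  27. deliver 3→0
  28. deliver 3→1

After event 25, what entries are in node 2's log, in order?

x

1. propose(0,'x'):  <0:coor t1 ->
2. deliver 0→2:  <2:part t1 ->
3. deliver 2→0:  nop
4. deliver 0→1:  <1:part t1 ->
5. deliver 1→0:  nop
6. deliver 0→3:  <3:part t1 ->
7. deliver 3→0:  <0:coor t1 x>
8. deliver 0→2:  <2:part t1 x>
9. deliver 0→3:  <3:part t1 x>
10. timeout(0):  <0:coor t2 x>
11. deliver 0→2:  <2:part t2 x>
12. deliver 2→0:  nop
13. deliver 0→1:  <1:part t1 x>
14. deliver 1→0:  nop
15. crash(1):  <1:✗part t1 x>
16. recover(1):  <1:part t1 x>
17. propose(0,'q'):  <0:coor t3 x>
18. deliver 0→2:  <2:part t3 x>
19. deliver 2→0:  nop
20. deliver 0→3:  <3:part t2 x>
21. deliver 3→0:  nop
22. deliver 0→1:  <1:part t2 x>
23. deliver 1→0:  nop
24. deliver 1→3:  nop
25. deliver 3→2:  nop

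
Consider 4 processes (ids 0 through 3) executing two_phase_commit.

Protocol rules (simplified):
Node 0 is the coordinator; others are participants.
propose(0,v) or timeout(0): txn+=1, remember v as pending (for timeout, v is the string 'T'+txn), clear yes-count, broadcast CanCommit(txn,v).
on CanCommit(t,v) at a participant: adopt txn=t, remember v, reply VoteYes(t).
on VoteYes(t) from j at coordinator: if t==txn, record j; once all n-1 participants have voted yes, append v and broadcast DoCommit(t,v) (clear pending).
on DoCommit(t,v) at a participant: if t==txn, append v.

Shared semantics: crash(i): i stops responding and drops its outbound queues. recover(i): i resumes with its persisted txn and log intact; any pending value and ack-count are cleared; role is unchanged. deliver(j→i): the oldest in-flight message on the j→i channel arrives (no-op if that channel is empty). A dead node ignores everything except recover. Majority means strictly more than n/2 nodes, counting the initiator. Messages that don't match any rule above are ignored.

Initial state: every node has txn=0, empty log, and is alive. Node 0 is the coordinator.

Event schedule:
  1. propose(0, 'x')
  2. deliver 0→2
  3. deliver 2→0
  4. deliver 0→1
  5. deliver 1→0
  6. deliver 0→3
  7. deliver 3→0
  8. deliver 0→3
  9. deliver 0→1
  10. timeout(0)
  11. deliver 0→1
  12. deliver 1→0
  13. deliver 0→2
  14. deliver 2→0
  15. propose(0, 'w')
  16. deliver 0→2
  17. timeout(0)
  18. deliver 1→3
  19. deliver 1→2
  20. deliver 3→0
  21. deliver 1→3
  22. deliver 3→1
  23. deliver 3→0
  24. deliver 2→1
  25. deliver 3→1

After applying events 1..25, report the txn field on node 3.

1. propose(0,'x'):  <0:coor t1 ->
2. deliver 0→2:  <2:part t1 ->
3. deliver 2→0:  nop
4. deliver 0→1:  <1:part t1 ->
5. deliver 1→0:  nop
6. deliver 0→3:  <3:part t1 ->
7. deliver 3→0:  <0:coor t1 x>
8. deliver 0→3:  <3:part t1 x>
9. deliver 0→1:  <1:part t1 x>
10. timeout(0):  <0:coor t2 x>
11. deliver 0→1:  <1:part t2 x>
12. deliver 1→0:  nop
13. deliver 0→2:  <2:part t1 x>
14. deliver 2→0:  nop
15. propose(0,'w'):  <0:coor t3 x>
16. deliver 0→2:  <2:part t2 x>
17. timeout(0):  <0:coor t4 x>
18. deliver 1→3:  nop
19. deliver 1→2:  nop
20. deliver 3→0:  nop
21. deliver 1→3:  nop
22. deliver 3→1:  nop
23. deliver 3→0:  nop
24. deliver 2→1:  nop
25. deliver 3→1:  nop

1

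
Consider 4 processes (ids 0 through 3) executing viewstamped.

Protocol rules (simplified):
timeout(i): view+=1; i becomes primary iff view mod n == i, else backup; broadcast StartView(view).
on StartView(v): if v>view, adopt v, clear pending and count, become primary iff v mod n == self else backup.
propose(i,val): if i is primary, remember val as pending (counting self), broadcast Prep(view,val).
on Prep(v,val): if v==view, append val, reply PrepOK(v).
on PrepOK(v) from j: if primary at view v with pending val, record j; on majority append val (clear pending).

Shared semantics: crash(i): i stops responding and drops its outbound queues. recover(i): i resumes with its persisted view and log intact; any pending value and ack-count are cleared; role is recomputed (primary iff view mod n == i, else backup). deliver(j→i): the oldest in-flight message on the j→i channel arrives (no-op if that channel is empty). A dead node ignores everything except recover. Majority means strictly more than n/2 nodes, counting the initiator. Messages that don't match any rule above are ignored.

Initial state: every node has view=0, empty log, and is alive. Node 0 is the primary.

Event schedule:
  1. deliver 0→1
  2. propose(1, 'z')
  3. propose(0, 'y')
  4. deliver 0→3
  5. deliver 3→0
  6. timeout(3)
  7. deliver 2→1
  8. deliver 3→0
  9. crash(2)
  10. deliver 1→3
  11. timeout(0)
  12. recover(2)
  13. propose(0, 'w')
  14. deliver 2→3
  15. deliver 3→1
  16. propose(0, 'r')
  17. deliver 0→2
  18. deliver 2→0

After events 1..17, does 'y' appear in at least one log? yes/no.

e1 deliver 0→1: ·
e2 propose(1,'z'): ·
e3 propose(0,'y'): ·
e4 deliver 0→3: 3[back,v=0,y]
e5 deliver 3→0: ·
e6 timeout(3): 3[back,v=1,y]
e7 deliver 2→1: ·
e8 deliver 3→0: 0[back,v=1,-]
e9 crash(2): 2[✗back,v=0,-]
e10 deliver 1→3: ·
e11 timeout(0): 0[back,v=2,-]
e12 recover(2): 2[back,v=0,-]
e13 propose(0,'w'): ·
e14 deliver 2→3: ·
e15 deliver 3→1: 1[prim,v=1,-]
e16 propose(0,'r'): ·
e17 deliver 0→2: 2[back,v=0,y]

yes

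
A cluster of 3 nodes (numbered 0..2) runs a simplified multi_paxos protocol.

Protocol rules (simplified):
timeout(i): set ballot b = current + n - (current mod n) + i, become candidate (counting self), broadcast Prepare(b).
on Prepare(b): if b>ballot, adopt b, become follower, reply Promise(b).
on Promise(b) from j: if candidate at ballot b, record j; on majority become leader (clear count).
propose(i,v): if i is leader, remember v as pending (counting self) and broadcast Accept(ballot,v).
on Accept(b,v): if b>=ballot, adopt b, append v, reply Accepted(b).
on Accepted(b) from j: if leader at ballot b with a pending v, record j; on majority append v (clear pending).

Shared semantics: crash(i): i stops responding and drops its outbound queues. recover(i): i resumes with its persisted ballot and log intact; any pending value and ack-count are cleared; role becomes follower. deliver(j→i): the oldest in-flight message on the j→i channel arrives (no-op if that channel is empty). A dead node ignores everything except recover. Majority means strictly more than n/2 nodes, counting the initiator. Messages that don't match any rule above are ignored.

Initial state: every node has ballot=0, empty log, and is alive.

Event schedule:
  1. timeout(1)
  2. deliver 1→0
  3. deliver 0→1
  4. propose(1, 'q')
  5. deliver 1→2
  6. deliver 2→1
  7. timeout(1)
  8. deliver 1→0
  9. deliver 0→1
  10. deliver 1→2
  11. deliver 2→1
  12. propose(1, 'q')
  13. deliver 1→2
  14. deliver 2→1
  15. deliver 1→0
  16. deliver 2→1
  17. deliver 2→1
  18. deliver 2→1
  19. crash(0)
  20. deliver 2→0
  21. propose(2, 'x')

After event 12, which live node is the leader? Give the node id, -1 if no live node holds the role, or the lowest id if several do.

[1] timeout(1) → N1(cand b4 [-])
[2] deliver 1→0 → N0(foll b4 [-])
[3] deliver 0→1 → N1(lead b4 [-])
[4] propose(1,'q') → ∅
[5] deliver 1→2 → N2(foll b4 [-])
[6] deliver 2→1 → ∅
[7] timeout(1) → N1(cand b7 [-])
[8] deliver 1→0 → N0(foll b4 [q])
[9] deliver 0→1 → ∅
[10] deliver 1→2 → N2(foll b4 [q])
[11] deliver 2→1 → ∅
[12] propose(1,'q') → ∅

-1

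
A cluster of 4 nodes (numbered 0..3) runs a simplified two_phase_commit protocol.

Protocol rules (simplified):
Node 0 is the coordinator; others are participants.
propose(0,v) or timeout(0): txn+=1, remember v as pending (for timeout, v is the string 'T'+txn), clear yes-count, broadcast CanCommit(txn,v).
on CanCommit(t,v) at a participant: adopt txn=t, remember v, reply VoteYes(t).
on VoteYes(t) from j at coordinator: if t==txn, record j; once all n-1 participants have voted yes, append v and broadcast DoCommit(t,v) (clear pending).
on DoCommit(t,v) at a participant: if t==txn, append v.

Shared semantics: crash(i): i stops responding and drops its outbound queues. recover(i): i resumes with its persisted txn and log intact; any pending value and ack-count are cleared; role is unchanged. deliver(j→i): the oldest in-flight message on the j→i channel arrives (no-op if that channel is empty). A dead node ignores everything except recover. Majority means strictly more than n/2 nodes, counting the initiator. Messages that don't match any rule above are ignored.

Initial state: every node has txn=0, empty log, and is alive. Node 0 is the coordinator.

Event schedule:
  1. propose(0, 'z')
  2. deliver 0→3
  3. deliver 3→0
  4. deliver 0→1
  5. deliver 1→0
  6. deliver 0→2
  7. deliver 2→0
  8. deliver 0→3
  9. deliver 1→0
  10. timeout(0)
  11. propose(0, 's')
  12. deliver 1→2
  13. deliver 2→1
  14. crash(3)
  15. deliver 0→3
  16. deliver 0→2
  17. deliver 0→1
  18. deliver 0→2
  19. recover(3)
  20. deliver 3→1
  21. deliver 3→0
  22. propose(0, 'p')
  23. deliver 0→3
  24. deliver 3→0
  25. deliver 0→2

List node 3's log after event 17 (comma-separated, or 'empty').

after 1 — propose(0,'z'): n0:coor/t1/[-]
after 2 — deliver 0→3: n3:part/t1/[-]
after 3 — deliver 3→0: ·
after 4 — deliver 0→1: n1:part/t1/[-]
after 5 — deliver 1→0: ·
after 6 — deliver 0→2: n2:part/t1/[-]
after 7 — deliver 2→0: n0:coor/t1/[z]
after 8 — deliver 0→3: n3:part/t1/[z]
after 9 — deliver 1→0: ·
after 10 — timeout(0): n0:coor/t2/[z]
after 11 — propose(0,'s'): n0:coor/t3/[z]
after 12 — deliver 1→2: ·
after 13 — deliver 2→1: ·
after 14 — crash(3): n3:✗part/t1/[z]
after 15 — deliver 0→3: ·
after 16 — deliver 0→2: n2:part/t1/[z]
after 17 — deliver 0→1: n1:part/t1/[z]

z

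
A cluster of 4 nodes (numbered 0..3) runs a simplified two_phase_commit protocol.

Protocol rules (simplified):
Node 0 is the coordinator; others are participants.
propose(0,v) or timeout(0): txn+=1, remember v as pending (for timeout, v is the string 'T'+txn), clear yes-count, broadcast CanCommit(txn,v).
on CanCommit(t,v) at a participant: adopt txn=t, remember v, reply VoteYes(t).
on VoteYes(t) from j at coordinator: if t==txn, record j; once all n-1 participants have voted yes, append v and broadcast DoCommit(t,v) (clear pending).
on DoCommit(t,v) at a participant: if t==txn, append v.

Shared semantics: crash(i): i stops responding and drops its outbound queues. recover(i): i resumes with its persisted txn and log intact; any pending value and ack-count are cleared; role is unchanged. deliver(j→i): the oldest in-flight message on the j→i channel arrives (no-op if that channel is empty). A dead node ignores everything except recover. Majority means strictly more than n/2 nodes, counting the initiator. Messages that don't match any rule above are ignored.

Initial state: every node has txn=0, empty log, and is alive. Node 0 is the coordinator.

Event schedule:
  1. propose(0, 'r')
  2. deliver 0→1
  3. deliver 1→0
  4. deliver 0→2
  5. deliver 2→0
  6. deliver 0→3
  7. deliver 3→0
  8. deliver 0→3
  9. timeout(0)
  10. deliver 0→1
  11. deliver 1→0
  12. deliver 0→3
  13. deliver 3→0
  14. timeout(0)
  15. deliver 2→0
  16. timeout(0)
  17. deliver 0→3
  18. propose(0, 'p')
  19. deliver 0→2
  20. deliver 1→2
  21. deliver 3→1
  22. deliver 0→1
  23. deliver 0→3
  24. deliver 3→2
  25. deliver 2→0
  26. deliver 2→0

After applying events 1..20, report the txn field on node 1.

1

step 1 propose(0,'r'): 0={coor,t=1,log=-}
step 2 deliver 0→1: 1={part,t=1,log=-}
step 3 deliver 1→0: —
step 4 deliver 0→2: 2={part,t=1,log=-}
step 5 deliver 2→0: —
step 6 deliver 0→3: 3={part,t=1,log=-}
step 7 deliver 3→0: 0={coor,t=1,log=r}
step 8 deliver 0→3: 3={part,t=1,log=r}
step 9 timeout(0): 0={coor,t=2,log=r}
step 10 deliver 0→1: 1={part,t=1,log=r}
step 11 deliver 1→0: —
step 12 deliver 0→3: 3={part,t=2,log=r}
step 13 deliver 3→0: —
step 14 timeout(0): 0={coor,t=3,log=r}
step 15 deliver 2→0: —
step 16 timeout(0): 0={coor,t=4,log=r}
step 17 deliver 0→3: 3={part,t=3,log=r}
step 18 propose(0,'p'): 0={coor,t=5,log=r}
step 19 deliver 0→2: 2={part,t=1,log=r}
step 20 deliver 1→2: —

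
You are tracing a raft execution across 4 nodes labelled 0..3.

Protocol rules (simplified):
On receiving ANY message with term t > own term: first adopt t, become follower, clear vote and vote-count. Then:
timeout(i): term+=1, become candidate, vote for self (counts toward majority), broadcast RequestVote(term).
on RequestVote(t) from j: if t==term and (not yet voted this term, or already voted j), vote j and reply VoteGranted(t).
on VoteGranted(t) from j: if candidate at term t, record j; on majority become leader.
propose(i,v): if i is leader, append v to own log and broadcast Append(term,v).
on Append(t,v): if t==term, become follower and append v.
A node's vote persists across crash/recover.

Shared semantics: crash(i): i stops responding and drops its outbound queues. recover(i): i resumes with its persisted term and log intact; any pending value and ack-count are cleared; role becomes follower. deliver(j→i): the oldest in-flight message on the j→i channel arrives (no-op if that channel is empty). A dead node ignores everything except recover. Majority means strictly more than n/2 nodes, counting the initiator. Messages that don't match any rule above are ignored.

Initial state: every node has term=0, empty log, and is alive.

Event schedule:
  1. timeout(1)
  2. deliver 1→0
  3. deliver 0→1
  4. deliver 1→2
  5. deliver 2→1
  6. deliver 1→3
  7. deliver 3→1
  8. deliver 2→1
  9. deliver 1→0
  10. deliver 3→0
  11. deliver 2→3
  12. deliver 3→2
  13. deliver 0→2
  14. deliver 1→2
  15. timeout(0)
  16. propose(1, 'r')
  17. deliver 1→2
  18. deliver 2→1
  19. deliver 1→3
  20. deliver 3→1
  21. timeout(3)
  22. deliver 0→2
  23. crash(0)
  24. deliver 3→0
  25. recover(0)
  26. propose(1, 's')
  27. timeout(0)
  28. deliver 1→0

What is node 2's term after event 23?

2

1. timeout(1):  <1:cand t1 ->
2. deliver 1→0:  <0:foll t1 ->
3. deliver 0→1:  nop
4. deliver 1→2:  <2:foll t1 ->
5. deliver 2→1:  <1:lead t1 ->
6. deliver 1→3:  <3:foll t1 ->
7. deliver 3→1:  nop
8. deliver 2→1:  nop
9. deliver 1→0:  nop
10. deliver 3→0:  nop
11. deliver 2→3:  nop
12. deliver 3→2:  nop
13. deliver 0→2:  nop
14. deliver 1→2:  nop
15. timeout(0):  <0:cand t2 ->
16. propose(1,'r'):  <1:lead t1 r>
17. deliver 1→2:  <2:foll t1 r>
18. deliver 2→1:  nop
19. deliver 1→3:  <3:foll t1 r>
20. deliver 3→1:  nop
21. timeout(3):  <3:cand t2 r>
22. deliver 0→2:  <2:foll t2 r>
23. crash(0):  <0:✗cand t2 ->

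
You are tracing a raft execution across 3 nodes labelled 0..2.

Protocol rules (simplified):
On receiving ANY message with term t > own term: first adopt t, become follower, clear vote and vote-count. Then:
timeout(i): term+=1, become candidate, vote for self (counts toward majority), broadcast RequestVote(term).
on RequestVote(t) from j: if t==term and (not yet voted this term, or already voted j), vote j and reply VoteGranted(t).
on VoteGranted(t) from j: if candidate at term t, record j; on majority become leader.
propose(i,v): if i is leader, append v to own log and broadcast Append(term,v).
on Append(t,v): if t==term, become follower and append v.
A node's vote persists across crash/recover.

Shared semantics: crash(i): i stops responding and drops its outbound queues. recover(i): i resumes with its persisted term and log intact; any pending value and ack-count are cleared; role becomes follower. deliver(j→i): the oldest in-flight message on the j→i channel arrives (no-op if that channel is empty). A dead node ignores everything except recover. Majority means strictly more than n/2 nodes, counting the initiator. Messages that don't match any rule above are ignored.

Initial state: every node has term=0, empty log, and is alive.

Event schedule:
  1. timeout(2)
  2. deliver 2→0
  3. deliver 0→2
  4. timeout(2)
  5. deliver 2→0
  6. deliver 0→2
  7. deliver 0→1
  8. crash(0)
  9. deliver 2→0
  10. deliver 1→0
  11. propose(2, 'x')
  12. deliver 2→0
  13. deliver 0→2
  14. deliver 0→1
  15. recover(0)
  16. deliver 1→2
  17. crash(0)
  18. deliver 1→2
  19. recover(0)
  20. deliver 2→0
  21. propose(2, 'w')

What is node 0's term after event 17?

1. timeout(2):  <2:cand t1 ->
2. deliver 2→0:  <0:foll t1 ->
3. deliver 0→2:  <2:lead t1 ->
4. timeout(2):  <2:cand t2 ->
5. deliver 2→0:  <0:foll t2 ->
6. deliver 0→2:  <2:lead t2 ->
7. deliver 0→1:  nop
8. crash(0):  <0:✗foll t2 ->
9. deliver 2→0:  nop
10. deliver 1→0:  nop
11. propose(2,'x'):  <2:lead t2 x>
12. deliver 2→0:  nop
13. deliver 0→2:  nop
14. deliver 0→1:  nop
15. recover(0):  <0:foll t2 ->
16. deliver 1→2:  nop
17. crash(0):  <0:✗foll t2 ->

2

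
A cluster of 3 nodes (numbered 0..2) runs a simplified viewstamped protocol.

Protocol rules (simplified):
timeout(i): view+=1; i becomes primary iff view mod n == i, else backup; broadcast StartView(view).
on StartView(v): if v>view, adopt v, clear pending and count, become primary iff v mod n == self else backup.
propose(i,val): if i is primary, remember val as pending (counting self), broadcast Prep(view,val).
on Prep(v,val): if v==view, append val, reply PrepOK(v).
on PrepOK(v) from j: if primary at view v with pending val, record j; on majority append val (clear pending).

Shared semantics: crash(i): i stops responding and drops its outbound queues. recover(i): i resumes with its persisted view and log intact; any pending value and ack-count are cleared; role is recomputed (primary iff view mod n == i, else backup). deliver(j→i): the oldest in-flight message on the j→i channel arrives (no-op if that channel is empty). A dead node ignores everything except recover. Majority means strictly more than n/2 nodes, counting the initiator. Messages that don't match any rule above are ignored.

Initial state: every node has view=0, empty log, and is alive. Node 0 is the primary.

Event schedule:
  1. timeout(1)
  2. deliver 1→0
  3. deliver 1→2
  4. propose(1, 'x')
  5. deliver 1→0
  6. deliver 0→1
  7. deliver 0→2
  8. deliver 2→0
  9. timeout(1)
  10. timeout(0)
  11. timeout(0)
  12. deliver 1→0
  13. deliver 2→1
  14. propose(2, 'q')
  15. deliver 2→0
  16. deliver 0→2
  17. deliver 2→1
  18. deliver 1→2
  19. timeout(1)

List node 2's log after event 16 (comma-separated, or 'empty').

[1] timeout(1) → N1(prim v1 [-])
[2] deliver 1→0 → N0(back v1 [-])
[3] deliver 1→2 → N2(back v1 [-])
[4] propose(1,'x') → ∅
[5] deliver 1→0 → N0(back v1 [x])
[6] deliver 0→1 → N1(prim v1 [x])
[7] deliver 0→2 → ∅
[8] deliver 2→0 → ∅
[9] timeout(1) → N1(back v2 [x])
[10] timeout(0) → N0(back v2 [x])
[11] timeout(0) → N0(prim v3 [x])
[12] deliver 1→0 → ∅
[13] deliver 2→1 → ∅
[14] propose(2,'q') → ∅
[15] deliver 2→0 → ∅
[16] deliver 0→2 → N2(prim v2 [-])

empty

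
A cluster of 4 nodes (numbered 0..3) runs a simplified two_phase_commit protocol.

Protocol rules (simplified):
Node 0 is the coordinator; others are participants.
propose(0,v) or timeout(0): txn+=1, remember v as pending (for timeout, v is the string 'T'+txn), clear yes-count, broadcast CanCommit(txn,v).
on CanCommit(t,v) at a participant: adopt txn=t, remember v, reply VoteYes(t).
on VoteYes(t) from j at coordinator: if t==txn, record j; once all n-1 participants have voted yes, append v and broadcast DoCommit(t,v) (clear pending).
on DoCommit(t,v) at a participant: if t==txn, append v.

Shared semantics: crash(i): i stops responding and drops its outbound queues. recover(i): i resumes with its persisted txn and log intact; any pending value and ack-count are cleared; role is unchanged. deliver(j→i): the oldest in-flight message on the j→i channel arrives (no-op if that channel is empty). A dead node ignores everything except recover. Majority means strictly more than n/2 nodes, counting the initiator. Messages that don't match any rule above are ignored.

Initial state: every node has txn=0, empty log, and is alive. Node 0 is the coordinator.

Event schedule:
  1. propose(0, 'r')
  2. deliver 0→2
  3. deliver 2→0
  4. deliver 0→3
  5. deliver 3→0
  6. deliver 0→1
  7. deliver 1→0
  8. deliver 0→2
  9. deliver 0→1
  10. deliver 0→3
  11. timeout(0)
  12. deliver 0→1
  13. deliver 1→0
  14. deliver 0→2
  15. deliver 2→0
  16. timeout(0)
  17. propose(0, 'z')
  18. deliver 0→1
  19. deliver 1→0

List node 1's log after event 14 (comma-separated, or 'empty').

step 1 propose(0,'r'): 0={coor,t=1,log=-}
step 2 deliver 0→2: 2={part,t=1,log=-}
step 3 deliver 2→0: —
step 4 deliver 0→3: 3={part,t=1,log=-}
step 5 deliver 3→0: —
step 6 deliver 0→1: 1={part,t=1,log=-}
step 7 deliver 1→0: 0={coor,t=1,log=r}
step 8 deliver 0→2: 2={part,t=1,log=r}
step 9 deliver 0→1: 1={part,t=1,log=r}
step 10 deliver 0→3: 3={part,t=1,log=r}
step 11 timeout(0): 0={coor,t=2,log=r}
step 12 deliver 0→1: 1={part,t=2,log=r}
step 13 deliver 1→0: —
step 14 deliver 0→2: 2={part,t=2,log=r}

r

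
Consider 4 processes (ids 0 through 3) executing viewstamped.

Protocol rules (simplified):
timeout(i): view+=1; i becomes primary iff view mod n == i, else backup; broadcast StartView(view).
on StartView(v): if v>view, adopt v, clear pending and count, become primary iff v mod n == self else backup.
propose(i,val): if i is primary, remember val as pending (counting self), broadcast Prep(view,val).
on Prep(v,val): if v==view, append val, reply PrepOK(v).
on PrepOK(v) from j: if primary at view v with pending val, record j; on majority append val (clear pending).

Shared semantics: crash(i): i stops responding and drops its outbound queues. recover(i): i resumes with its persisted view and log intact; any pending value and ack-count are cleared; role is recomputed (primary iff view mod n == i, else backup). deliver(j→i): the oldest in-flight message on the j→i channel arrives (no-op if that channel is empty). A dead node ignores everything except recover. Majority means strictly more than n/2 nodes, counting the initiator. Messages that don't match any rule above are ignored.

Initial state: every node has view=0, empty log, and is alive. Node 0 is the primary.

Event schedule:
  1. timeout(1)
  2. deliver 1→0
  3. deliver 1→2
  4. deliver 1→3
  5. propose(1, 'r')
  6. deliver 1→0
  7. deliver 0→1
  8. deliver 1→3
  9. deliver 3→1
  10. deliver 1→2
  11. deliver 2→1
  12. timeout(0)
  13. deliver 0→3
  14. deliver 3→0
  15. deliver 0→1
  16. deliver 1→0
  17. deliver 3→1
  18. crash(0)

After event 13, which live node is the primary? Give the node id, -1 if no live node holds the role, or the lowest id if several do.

1

step 1 timeout(1): 1={prim,v=1,log=-}
step 2 deliver 1→0: 0={back,v=1,log=-}
step 3 deliver 1→2: 2={back,v=1,log=-}
step 4 deliver 1→3: 3={back,v=1,log=-}
step 5 propose(1,'r'): —
step 6 deliver 1→0: 0={back,v=1,log=r}
step 7 deliver 0→1: —
step 8 deliver 1→3: 3={back,v=1,log=r}
step 9 deliver 3→1: 1={prim,v=1,log=r}
step 10 deliver 1→2: 2={back,v=1,log=r}
step 11 deliver 2→1: —
step 12 timeout(0): 0={back,v=2,log=r}
step 13 deliver 0→3: 3={back,v=2,log=r}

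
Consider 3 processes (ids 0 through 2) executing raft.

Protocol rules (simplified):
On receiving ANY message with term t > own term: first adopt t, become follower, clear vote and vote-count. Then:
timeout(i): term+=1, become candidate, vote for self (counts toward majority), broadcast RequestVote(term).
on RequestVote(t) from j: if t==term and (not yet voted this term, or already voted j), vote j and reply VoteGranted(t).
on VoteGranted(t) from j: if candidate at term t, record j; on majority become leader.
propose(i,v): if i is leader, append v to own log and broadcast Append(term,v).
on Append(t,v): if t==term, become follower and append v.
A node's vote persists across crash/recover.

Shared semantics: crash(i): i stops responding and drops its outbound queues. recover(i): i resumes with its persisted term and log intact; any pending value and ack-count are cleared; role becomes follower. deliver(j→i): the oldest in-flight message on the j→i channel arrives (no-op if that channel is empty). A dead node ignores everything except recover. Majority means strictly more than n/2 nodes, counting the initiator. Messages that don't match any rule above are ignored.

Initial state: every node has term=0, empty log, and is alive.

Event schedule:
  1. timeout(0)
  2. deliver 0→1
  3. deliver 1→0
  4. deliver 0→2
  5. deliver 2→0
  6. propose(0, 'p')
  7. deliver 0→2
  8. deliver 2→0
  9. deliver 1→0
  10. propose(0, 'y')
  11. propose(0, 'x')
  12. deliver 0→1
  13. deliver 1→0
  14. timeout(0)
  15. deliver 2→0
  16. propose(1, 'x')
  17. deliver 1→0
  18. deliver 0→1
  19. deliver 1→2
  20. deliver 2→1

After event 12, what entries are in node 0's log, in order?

[1] timeout(0) → N0(cand t1 [-])
[2] deliver 0→1 → N1(foll t1 [-])
[3] deliver 1→0 → N0(lead t1 [-])
[4] deliver 0→2 → N2(foll t1 [-])
[5] deliver 2→0 → ∅
[6] propose(0,'p') → N0(lead t1 [p])
[7] deliver 0→2 → N2(foll t1 [p])
[8] deliver 2→0 → ∅
[9] deliver 1→0 → ∅
[10] propose(0,'y') → N0(lead t1 [p,y])
[11] propose(0,'x') → N0(lead t1 [p,y,x])
[12] deliver 0→1 → N1(foll t1 [p])

p,y,x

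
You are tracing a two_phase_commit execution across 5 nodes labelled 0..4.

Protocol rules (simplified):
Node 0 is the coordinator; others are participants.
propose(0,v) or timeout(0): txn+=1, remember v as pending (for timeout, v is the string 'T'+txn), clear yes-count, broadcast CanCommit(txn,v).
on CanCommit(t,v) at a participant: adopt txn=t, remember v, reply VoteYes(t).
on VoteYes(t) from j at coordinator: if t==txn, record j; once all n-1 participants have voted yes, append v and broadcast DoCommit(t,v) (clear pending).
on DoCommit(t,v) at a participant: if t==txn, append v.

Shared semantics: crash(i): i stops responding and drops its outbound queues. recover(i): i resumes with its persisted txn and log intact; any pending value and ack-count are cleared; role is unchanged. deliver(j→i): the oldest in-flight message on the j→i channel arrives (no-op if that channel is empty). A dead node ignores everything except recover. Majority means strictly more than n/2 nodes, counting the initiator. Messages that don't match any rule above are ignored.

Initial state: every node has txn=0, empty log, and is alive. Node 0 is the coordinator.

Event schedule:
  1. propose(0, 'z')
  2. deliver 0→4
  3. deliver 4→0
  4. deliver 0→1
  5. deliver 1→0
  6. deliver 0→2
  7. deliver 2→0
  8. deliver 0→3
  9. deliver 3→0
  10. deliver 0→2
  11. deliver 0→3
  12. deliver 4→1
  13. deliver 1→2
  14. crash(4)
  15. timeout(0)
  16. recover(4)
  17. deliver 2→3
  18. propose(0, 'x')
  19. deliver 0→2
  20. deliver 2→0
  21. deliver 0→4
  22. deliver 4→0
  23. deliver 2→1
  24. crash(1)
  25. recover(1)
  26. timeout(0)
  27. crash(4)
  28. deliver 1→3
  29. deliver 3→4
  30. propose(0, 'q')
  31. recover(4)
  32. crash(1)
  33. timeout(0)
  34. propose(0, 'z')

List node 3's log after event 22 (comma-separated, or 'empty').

z

after 1 — propose(0,'z'): n0:coor/t1/[-]
after 2 — deliver 0→4: n4:part/t1/[-]
after 3 — deliver 4→0: ·
after 4 — deliver 0→1: n1:part/t1/[-]
after 5 — deliver 1→0: ·
after 6 — deliver 0→2: n2:part/t1/[-]
after 7 — deliver 2→0: ·
after 8 — deliver 0→3: n3:part/t1/[-]
after 9 — deliver 3→0: n0:coor/t1/[z]
after 10 — deliver 0→2: n2:part/t1/[z]
after 11 — deliver 0→3: n3:part/t1/[z]
after 12 — deliver 4→1: ·
after 13 — deliver 1→2: ·
after 14 — crash(4): n4:✗part/t1/[-]
after 15 — timeout(0): n0:coor/t2/[z]
after 16 — recover(4): n4:part/t1/[-]
after 17 — deliver 2→3: ·
after 18 — propose(0,'x'): n0:coor/t3/[z]
after 19 — deliver 0→2: n2:part/t2/[z]
after 20 — deliver 2→0: ·
after 21 — deliver 0→4: n4:part/t1/[z]
after 22 — deliver 4→0: ·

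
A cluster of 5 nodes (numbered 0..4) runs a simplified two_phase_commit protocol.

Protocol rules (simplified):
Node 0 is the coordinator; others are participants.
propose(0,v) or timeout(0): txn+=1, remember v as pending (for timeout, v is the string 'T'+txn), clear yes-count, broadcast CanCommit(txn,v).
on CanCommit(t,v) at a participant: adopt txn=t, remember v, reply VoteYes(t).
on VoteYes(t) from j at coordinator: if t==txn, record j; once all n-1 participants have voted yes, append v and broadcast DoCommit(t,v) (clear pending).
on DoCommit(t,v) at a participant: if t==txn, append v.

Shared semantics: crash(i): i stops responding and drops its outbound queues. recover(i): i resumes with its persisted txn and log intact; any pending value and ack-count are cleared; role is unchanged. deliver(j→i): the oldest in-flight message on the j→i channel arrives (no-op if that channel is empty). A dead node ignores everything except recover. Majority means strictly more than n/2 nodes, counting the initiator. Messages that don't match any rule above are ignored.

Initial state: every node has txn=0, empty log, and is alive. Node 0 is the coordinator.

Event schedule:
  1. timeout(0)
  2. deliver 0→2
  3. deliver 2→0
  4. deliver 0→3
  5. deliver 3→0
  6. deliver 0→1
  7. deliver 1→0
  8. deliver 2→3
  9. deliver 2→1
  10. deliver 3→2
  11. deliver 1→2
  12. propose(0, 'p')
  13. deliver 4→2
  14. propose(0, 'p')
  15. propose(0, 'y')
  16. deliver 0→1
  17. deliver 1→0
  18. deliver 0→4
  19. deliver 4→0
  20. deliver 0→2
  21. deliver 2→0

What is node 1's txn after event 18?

e1 timeout(0): 0[coor,t=1,-]
e2 deliver 0→2: 2[part,t=1,-]
e3 deliver 2→0: ·
e4 deliver 0→3: 3[part,t=1,-]
e5 deliver 3→0: ·
e6 deliver 0→1: 1[part,t=1,-]
e7 deliver 1→0: ·
e8 deliver 2→3: ·
e9 deliver 2→1: ·
e10 deliver 3→2: ·
e11 deliver 1→2: ·
e12 propose(0,'p'): 0[coor,t=2,-]
e13 deliver 4→2: ·
e14 propose(0,'p'): 0[coor,t=3,-]
e15 propose(0,'y'): 0[coor,t=4,-]
e16 deliver 0→1: 1[part,t=2,-]
e17 deliver 1→0: ·
e18 deliver 0→4: 4[part,t=1,-]

2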